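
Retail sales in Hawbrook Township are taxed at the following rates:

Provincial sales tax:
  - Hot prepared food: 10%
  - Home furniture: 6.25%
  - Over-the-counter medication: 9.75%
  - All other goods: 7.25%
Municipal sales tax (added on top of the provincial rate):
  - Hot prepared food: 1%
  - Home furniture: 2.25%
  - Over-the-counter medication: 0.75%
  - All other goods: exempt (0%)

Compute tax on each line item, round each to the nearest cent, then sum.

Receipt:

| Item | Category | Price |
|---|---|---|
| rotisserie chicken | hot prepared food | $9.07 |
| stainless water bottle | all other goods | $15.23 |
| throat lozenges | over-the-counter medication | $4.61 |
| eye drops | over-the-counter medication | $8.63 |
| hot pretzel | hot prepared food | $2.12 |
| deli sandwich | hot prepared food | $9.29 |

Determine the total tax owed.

$4.74

Rotisserie chicken $9.07: hot prepared food → 10% + 1% municipal = 11% → $1.00
Stainless water bottle $15.23: all other goods → 7.25% + 0% municipal = 7.25% → $1.10
Throat lozenges $4.61: over-the-counter medication → 9.75% + 0.75% municipal = 10.5% → $0.48
Eye drops $8.63: over-the-counter medication → 9.75% + 0.75% municipal = 10.5% → $0.91
Hot pretzel $2.12: hot prepared food → 10% + 1% municipal = 11% → $0.23
Deli sandwich $9.29: hot prepared food → 10% + 1% municipal = 11% → $1.02
Total tax = $1.00 + $1.10 + $0.48 + $0.91 + $0.23 + $1.02 = $4.74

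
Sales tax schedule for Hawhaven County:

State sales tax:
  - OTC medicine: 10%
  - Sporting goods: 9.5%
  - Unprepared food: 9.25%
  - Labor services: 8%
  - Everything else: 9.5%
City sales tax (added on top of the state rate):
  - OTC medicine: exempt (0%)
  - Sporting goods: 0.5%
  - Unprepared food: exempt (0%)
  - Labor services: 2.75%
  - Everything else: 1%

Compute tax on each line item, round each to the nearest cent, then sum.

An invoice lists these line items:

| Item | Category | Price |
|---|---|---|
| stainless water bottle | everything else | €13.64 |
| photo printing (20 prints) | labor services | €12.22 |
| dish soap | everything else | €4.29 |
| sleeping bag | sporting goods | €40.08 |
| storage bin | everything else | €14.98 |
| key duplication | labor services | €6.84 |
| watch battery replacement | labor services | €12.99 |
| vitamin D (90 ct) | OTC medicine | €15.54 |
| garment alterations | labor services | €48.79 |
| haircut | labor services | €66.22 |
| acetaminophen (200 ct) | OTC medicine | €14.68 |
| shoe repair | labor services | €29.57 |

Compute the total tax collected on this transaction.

€29.47

Stainless water bottle €13.64: everything else → 9.5% + 1% city = 10.5% → €1.43
Photo printing (20 prints) €12.22: labor services → 8% + 2.75% city = 10.75% → €1.31
Dish soap €4.29: everything else → 9.5% + 1% city = 10.5% → €0.45
Sleeping bag €40.08: sporting goods → 9.5% + 0.5% city = 10% → €4.01
Storage bin €14.98: everything else → 9.5% + 1% city = 10.5% → €1.57
Key duplication €6.84: labor services → 8% + 2.75% city = 10.75% → €0.74
Watch battery replacement €12.99: labor services → 8% + 2.75% city = 10.75% → €1.40
Vitamin D (90 ct) €15.54: OTC medicine → 10% + 0% city = 10% → €1.55
Garment alterations €48.79: labor services → 8% + 2.75% city = 10.75% → €5.24
Haircut €66.22: labor services → 8% + 2.75% city = 10.75% → €7.12
Acetaminophen (200 ct) €14.68: OTC medicine → 10% + 0% city = 10% → €1.47
Shoe repair €29.57: labor services → 8% + 2.75% city = 10.75% → €3.18
Total tax = €1.43 + €1.31 + €0.45 + €4.01 + €1.57 + €0.74 + €1.40 + €1.55 + €5.24 + €7.12 + €1.47 + €3.18 = €29.47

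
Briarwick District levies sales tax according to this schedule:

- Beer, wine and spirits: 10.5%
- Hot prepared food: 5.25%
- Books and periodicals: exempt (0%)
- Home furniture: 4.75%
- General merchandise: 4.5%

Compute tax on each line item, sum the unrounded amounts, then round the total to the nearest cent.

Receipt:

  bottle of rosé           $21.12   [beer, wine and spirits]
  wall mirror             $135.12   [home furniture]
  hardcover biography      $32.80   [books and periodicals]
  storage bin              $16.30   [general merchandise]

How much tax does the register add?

$9.37

Bottle of rosé $21.12: beer, wine and spirits → 10.5% → $2.2176
Wall mirror $135.12: home furniture → 4.75% → $6.4182
Hardcover biography $32.80: books and periodicals → 0% → $0.00
Storage bin $16.30: general merchandise → 4.5% → $0.7335
Unrounded tax sum = $9.3693 → $9.37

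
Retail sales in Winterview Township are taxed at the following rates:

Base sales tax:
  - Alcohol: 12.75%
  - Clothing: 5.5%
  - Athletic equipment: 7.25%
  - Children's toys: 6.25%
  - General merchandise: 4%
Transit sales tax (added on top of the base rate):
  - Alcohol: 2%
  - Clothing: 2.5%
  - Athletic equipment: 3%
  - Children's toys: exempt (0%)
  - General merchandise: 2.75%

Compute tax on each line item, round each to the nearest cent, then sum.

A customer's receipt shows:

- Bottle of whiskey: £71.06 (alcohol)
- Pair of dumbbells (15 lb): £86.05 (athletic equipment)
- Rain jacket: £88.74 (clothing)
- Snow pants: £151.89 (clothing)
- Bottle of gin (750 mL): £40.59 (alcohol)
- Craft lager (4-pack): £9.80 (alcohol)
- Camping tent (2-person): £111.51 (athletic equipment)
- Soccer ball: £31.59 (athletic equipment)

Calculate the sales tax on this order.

£60.66

Bottle of whiskey £71.06: alcohol → 12.75% + 2% transit = 14.75% → £10.48
Pair of dumbbells (15 lb) £86.05: athletic equipment → 7.25% + 3% transit = 10.25% → £8.82
Rain jacket £88.74: clothing → 5.5% + 2.5% transit = 8% → £7.10
Snow pants £151.89: clothing → 5.5% + 2.5% transit = 8% → £12.15
Bottle of gin (750 mL) £40.59: alcohol → 12.75% + 2% transit = 14.75% → £5.99
Craft lager (4-pack) £9.80: alcohol → 12.75% + 2% transit = 14.75% → £1.45
Camping tent (2-person) £111.51: athletic equipment → 7.25% + 3% transit = 10.25% → £11.43
Soccer ball £31.59: athletic equipment → 7.25% + 3% transit = 10.25% → £3.24
Total tax = £10.48 + £8.82 + £7.10 + £12.15 + £5.99 + £1.45 + £11.43 + £3.24 = £60.66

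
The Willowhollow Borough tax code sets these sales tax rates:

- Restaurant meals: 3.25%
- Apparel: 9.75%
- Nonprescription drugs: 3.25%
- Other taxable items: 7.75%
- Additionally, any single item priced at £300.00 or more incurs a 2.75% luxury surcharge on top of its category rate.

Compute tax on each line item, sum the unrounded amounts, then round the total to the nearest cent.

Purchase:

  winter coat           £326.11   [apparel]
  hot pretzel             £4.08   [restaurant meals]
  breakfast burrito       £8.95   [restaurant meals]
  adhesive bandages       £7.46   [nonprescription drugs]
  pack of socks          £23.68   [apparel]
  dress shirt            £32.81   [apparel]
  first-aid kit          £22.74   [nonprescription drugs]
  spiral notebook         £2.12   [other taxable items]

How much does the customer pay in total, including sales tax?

£475.79

Winter coat £326.11: apparel → 9.75% + 2.75% surcharge = 12.5% → £40.76375
Hot pretzel £4.08: restaurant meals → 3.25% → £0.1326
Breakfast burrito £8.95: restaurant meals → 3.25% → £0.290875
Adhesive bandages £7.46: nonprescription drugs → 3.25% → £0.24245
Pack of socks £23.68: apparel → 9.75% → £2.3088
Dress shirt £32.81: apparel → 9.75% → £3.198975
First-aid kit £22.74: nonprescription drugs → 3.25% → £0.73905
Spiral notebook £2.12: other taxable items → 7.75% → £0.1643
Subtotal = £427.95; unrounded tax = £47.8408 → £47.84; total due = £475.79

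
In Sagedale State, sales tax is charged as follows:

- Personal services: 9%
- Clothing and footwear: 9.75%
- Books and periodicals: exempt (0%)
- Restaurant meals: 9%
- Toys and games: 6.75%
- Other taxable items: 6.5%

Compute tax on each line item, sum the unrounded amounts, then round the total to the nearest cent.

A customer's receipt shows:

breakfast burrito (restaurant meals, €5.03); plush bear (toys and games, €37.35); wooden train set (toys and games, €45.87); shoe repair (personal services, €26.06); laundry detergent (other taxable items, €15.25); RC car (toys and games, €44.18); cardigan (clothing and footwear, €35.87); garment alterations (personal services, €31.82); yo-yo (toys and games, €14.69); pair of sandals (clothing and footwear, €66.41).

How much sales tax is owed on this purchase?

€26.22

Breakfast burrito €5.03: restaurant meals → 9% → €0.4527
Plush bear €37.35: toys and games → 6.75% → €2.521125
Wooden train set €45.87: toys and games → 6.75% → €3.096225
Shoe repair €26.06: personal services → 9% → €2.3454
Laundry detergent €15.25: other taxable items → 6.5% → €0.99125
RC car €44.18: toys and games → 6.75% → €2.98215
Cardigan €35.87: clothing and footwear → 9.75% → €3.497325
Garment alterations €31.82: personal services → 9% → €2.8638
Yo-yo €14.69: toys and games → 6.75% → €0.991575
Pair of sandals €66.41: clothing and footwear → 9.75% → €6.474975
Unrounded tax sum = €26.216525 → €26.22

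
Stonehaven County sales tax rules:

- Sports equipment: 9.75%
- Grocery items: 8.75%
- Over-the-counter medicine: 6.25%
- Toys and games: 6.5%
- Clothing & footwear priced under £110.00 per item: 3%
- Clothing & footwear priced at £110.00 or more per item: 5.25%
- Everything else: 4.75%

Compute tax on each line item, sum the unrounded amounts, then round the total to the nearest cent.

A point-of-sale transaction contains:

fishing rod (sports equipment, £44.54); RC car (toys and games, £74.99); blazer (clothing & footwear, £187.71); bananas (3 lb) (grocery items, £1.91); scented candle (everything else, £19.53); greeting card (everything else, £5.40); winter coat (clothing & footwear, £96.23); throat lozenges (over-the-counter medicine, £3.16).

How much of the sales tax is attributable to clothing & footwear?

Blazer £187.71: clothing & footwear, £110.00 or more → 5.25% → £9.854775
Winter coat £96.23: clothing & footwear, under £110.00 → 3% → £2.8869
Tax on clothing & footwear: unrounded sum = £12.741675 → £12.74

£12.74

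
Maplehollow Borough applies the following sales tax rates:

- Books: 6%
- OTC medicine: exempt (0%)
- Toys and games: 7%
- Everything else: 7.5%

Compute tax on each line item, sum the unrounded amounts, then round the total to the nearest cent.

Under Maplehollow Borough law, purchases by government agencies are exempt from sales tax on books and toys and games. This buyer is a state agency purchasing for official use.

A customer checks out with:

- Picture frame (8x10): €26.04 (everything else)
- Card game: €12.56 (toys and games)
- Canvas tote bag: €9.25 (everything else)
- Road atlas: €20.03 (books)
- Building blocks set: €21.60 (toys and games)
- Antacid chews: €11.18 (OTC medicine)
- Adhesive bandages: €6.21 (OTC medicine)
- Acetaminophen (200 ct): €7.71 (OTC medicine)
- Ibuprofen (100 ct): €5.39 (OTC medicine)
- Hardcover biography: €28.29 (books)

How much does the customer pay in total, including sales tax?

Picture frame (8x10) €26.04: everything else → 7.5% → €1.953
Card game €12.56: toys and games, buyer-exempt → 0% → €0.00
Canvas tote bag €9.25: everything else → 7.5% → €0.69375
Road atlas €20.03: books, buyer-exempt → 0% → €0.00
Building blocks set €21.60: toys and games, buyer-exempt → 0% → €0.00
Antacid chews €11.18: OTC medicine → 0% → €0.00
Adhesive bandages €6.21: OTC medicine → 0% → €0.00
Acetaminophen (200 ct) €7.71: OTC medicine → 0% → €0.00
Ibuprofen (100 ct) €5.39: OTC medicine → 0% → €0.00
Hardcover biography €28.29: books, buyer-exempt → 0% → €0.00
Subtotal = €148.26; unrounded tax = €2.64675 → €2.65; total due = €150.91

€150.91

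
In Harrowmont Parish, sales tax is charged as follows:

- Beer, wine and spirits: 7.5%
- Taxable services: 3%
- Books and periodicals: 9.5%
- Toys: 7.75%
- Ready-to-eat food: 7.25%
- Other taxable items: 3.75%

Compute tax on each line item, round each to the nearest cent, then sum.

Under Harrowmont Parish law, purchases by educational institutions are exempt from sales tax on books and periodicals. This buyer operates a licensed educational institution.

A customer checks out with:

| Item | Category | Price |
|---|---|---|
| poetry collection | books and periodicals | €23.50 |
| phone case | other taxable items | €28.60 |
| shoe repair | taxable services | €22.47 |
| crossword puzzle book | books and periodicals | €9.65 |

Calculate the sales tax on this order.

€1.74

Poetry collection €23.50: books and periodicals, buyer-exempt → 0% → €0.00
Phone case €28.60: other taxable items → 3.75% → €1.07
Shoe repair €22.47: taxable services → 3% → €0.67
Crossword puzzle book €9.65: books and periodicals, buyer-exempt → 0% → €0.00
Total tax = €1.07 + €0.67 = €1.74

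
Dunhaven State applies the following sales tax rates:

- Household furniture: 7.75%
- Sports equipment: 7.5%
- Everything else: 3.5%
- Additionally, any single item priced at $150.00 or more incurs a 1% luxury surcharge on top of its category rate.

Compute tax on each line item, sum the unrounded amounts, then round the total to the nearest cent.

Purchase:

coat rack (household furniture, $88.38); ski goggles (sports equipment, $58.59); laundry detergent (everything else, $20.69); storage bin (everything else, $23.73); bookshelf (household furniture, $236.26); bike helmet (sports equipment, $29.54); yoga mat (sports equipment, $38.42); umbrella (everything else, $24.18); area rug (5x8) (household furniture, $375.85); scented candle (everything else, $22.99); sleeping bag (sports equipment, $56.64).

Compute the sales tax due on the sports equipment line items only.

$13.74

Ski goggles $58.59: sports equipment → 7.5% → $4.39425
Bike helmet $29.54: sports equipment → 7.5% → $2.2155
Yoga mat $38.42: sports equipment → 7.5% → $2.8815
Sleeping bag $56.64: sports equipment → 7.5% → $4.248
Tax on sports equipment: unrounded sum = $13.73925 → $13.74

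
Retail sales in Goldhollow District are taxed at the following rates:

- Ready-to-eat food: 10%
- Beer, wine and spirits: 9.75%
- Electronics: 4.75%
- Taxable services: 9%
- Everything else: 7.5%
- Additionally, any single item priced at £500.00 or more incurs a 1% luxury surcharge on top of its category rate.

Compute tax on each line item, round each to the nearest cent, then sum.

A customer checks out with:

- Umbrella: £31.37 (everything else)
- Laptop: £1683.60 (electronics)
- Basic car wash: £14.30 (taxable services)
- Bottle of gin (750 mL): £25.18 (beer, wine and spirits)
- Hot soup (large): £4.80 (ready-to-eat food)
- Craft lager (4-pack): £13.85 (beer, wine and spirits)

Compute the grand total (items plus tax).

Umbrella £31.37: everything else → 7.5% → £2.35
Laptop £1683.60: electronics → 4.75% + 1% surcharge = 5.75% → £96.81
Basic car wash £14.30: taxable services → 9% → £1.29
Bottle of gin (750 mL) £25.18: beer, wine and spirits → 9.75% → £2.46
Hot soup (large) £4.80: ready-to-eat food → 10% → £0.48
Craft lager (4-pack) £13.85: beer, wine and spirits → 9.75% → £1.35
Subtotal = £1773.10; tax = £104.74; total due = £1877.84

£1877.84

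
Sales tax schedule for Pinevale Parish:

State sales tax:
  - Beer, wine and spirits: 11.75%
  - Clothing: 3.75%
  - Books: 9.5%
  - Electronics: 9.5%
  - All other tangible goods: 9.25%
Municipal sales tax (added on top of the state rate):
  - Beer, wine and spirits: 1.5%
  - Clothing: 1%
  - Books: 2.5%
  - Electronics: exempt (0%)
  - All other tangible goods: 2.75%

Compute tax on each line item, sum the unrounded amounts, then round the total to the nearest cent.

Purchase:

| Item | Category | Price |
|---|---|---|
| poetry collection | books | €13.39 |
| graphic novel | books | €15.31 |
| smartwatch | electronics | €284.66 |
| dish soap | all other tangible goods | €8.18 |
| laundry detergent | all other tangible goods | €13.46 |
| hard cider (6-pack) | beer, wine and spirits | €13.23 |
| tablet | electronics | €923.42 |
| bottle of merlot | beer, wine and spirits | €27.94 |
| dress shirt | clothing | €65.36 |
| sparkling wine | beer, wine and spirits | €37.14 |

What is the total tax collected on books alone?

Poetry collection €13.39: books → 9.5% + 2.5% municipal = 12% → €1.6068
Graphic novel €15.31: books → 9.5% + 2.5% municipal = 12% → €1.8372
Tax on books: unrounded sum = €3.444 → €3.44

€3.44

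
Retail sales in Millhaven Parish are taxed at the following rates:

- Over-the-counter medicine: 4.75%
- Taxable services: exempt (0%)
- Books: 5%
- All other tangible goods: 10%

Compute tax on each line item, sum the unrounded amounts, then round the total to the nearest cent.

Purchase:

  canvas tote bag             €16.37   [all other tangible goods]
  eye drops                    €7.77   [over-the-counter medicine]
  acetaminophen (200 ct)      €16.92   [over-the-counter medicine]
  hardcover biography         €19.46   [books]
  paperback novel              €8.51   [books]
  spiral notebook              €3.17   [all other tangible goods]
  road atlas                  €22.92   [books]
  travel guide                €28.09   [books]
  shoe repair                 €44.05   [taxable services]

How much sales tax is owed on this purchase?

€7.08

Canvas tote bag €16.37: all other tangible goods → 10% → €1.637
Eye drops €7.77: over-the-counter medicine → 4.75% → €0.369075
Acetaminophen (200 ct) €16.92: over-the-counter medicine → 4.75% → €0.8037
Hardcover biography €19.46: books → 5% → €0.973
Paperback novel €8.51: books → 5% → €0.4255
Spiral notebook €3.17: all other tangible goods → 10% → €0.317
Road atlas €22.92: books → 5% → €1.146
Travel guide €28.09: books → 5% → €1.4045
Shoe repair €44.05: taxable services → 0% → €0.00
Unrounded tax sum = €7.075775 → €7.08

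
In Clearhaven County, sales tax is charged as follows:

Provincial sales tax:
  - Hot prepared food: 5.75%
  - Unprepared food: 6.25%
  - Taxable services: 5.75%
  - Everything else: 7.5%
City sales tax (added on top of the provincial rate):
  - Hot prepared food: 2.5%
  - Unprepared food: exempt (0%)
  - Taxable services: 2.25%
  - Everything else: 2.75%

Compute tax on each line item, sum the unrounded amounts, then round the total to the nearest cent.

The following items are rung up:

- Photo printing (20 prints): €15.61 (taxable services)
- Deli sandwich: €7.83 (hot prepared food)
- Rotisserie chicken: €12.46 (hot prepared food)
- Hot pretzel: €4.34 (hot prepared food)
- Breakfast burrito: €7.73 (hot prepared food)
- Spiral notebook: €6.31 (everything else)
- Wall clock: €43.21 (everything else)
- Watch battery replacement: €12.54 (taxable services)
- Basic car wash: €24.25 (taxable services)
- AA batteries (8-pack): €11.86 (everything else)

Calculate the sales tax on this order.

Photo printing (20 prints) €15.61: taxable services → 5.75% + 2.25% city = 8% → €1.2488
Deli sandwich €7.83: hot prepared food → 5.75% + 2.5% city = 8.25% → €0.645975
Rotisserie chicken €12.46: hot prepared food → 5.75% + 2.5% city = 8.25% → €1.02795
Hot pretzel €4.34: hot prepared food → 5.75% + 2.5% city = 8.25% → €0.35805
Breakfast burrito €7.73: hot prepared food → 5.75% + 2.5% city = 8.25% → €0.637725
Spiral notebook €6.31: everything else → 7.5% + 2.75% city = 10.25% → €0.646775
Wall clock €43.21: everything else → 7.5% + 2.75% city = 10.25% → €4.429025
Watch battery replacement €12.54: taxable services → 5.75% + 2.25% city = 8% → €1.0032
Basic car wash €24.25: taxable services → 5.75% + 2.25% city = 8% → €1.94
AA batteries (8-pack) €11.86: everything else → 7.5% + 2.75% city = 10.25% → €1.21565
Unrounded tax sum = €13.15315 → €13.15

€13.15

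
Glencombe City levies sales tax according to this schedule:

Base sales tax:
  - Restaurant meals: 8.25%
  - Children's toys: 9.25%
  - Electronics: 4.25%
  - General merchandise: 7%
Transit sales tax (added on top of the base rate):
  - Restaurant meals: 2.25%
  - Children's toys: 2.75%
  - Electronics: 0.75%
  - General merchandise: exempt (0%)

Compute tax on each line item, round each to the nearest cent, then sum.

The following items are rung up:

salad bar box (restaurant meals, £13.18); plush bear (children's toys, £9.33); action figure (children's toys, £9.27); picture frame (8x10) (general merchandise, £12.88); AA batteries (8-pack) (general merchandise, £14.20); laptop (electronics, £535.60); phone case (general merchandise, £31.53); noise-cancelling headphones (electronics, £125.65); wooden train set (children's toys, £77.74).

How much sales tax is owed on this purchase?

Salad bar box £13.18: restaurant meals → 8.25% + 2.25% transit = 10.5% → £1.38
Plush bear £9.33: children's toys → 9.25% + 2.75% transit = 12% → £1.12
Action figure £9.27: children's toys → 9.25% + 2.75% transit = 12% → £1.11
Picture frame (8x10) £12.88: general merchandise → 7% + 0% transit = 7% → £0.90
AA batteries (8-pack) £14.20: general merchandise → 7% + 0% transit = 7% → £0.99
Laptop £535.60: electronics → 4.25% + 0.75% transit = 5% → £26.78
Phone case £31.53: general merchandise → 7% + 0% transit = 7% → £2.21
Noise-cancelling headphones £125.65: electronics → 4.25% + 0.75% transit = 5% → £6.28
Wooden train set £77.74: children's toys → 9.25% + 2.75% transit = 12% → £9.33
Total tax = £1.38 + £1.12 + £1.11 + £0.90 + £0.99 + £26.78 + £2.21 + £6.28 + £9.33 = £50.10

£50.10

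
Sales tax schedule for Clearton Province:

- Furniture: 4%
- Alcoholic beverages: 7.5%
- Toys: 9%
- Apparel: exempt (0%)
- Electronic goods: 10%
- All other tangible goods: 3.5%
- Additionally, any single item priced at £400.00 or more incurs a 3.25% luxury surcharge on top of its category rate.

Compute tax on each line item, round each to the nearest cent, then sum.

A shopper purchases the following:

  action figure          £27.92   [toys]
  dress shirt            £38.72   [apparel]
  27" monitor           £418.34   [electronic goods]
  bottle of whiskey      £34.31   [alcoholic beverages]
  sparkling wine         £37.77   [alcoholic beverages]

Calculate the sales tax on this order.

£63.34

Action figure £27.92: toys → 9% → £2.51
Dress shirt £38.72: apparel → 0% → £0.00
27" monitor £418.34: electronic goods → 10% + 3.25% surcharge = 13.25% → £55.43
Bottle of whiskey £34.31: alcoholic beverages → 7.5% → £2.57
Sparkling wine £37.77: alcoholic beverages → 7.5% → £2.83
Total tax = £2.51 + £55.43 + £2.57 + £2.83 = £63.34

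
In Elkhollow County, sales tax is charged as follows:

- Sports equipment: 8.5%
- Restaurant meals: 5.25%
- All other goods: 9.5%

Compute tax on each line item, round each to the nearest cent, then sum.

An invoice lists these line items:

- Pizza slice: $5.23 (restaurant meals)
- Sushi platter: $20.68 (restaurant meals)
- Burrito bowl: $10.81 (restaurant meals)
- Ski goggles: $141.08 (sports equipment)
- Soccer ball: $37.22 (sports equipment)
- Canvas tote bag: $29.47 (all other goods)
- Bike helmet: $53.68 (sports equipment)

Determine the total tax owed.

Pizza slice $5.23: restaurant meals → 5.25% → $0.27
Sushi platter $20.68: restaurant meals → 5.25% → $1.09
Burrito bowl $10.81: restaurant meals → 5.25% → $0.57
Ski goggles $141.08: sports equipment → 8.5% → $11.99
Soccer ball $37.22: sports equipment → 8.5% → $3.16
Canvas tote bag $29.47: all other goods → 9.5% → $2.80
Bike helmet $53.68: sports equipment → 8.5% → $4.56
Total tax = $0.27 + $1.09 + $0.57 + $11.99 + $3.16 + $2.80 + $4.56 = $24.44

$24.44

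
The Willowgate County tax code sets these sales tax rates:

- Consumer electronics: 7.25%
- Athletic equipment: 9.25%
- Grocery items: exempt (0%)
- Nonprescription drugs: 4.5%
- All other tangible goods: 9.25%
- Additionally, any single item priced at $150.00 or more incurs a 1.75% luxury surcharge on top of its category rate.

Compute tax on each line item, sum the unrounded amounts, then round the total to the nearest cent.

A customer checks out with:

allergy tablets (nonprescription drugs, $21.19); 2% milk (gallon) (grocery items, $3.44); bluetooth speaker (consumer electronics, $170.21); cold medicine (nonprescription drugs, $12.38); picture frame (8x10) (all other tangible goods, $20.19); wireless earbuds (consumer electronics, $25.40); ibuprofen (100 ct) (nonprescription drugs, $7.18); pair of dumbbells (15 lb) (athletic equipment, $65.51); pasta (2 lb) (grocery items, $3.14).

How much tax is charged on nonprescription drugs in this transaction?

Allergy tablets $21.19: nonprescription drugs → 4.5% → $0.95355
Cold medicine $12.38: nonprescription drugs → 4.5% → $0.5571
Ibuprofen (100 ct) $7.18: nonprescription drugs → 4.5% → $0.3231
Tax on nonprescription drugs: unrounded sum = $1.83375 → $1.83

$1.83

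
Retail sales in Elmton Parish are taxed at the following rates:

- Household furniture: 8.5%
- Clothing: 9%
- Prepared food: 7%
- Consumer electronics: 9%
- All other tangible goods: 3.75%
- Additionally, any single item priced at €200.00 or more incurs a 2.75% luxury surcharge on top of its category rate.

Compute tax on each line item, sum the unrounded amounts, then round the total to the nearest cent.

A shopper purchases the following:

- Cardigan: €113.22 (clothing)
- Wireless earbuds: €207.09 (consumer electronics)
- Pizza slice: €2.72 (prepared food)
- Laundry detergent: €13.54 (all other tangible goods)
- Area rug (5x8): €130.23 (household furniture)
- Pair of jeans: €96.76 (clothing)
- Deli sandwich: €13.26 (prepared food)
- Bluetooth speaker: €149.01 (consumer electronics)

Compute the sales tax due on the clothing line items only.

Cardigan €113.22: clothing → 9% → €10.1898
Pair of jeans €96.76: clothing → 9% → €8.7084
Tax on clothing: unrounded sum = €18.8982 → €18.90

€18.90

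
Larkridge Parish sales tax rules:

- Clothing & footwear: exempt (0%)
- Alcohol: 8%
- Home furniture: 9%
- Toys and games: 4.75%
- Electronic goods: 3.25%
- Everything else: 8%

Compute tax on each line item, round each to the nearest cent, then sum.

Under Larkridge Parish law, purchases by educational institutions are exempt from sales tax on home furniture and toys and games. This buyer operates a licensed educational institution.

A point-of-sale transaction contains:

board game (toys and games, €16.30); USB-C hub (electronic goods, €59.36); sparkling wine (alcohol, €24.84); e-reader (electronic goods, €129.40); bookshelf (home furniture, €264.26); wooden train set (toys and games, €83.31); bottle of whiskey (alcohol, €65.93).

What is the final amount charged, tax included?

Board game €16.30: toys and games, buyer-exempt → 0% → €0.00
USB-C hub €59.36: electronic goods → 3.25% → €1.93
Sparkling wine €24.84: alcohol → 8% → €1.99
E-reader €129.40: electronic goods → 3.25% → €4.21
Bookshelf €264.26: home furniture, buyer-exempt → 0% → €0.00
Wooden train set €83.31: toys and games, buyer-exempt → 0% → €0.00
Bottle of whiskey €65.93: alcohol → 8% → €5.27
Subtotal = €643.40; tax = €13.40; total due = €656.80

€656.80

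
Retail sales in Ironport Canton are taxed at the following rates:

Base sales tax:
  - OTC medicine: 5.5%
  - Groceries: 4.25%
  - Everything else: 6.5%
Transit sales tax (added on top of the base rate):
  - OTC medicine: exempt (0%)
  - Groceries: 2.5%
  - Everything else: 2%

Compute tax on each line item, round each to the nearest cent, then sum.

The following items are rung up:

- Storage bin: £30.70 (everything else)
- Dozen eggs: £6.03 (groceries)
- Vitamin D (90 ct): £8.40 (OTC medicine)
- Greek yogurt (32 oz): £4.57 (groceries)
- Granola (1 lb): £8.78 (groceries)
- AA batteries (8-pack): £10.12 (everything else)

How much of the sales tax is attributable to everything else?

£3.47

Storage bin £30.70: everything else → 6.5% + 2% transit = 8.5% → £2.61
AA batteries (8-pack) £10.12: everything else → 6.5% + 2% transit = 8.5% → £0.86
Tax on everything else = £2.61 + £0.86 = £3.47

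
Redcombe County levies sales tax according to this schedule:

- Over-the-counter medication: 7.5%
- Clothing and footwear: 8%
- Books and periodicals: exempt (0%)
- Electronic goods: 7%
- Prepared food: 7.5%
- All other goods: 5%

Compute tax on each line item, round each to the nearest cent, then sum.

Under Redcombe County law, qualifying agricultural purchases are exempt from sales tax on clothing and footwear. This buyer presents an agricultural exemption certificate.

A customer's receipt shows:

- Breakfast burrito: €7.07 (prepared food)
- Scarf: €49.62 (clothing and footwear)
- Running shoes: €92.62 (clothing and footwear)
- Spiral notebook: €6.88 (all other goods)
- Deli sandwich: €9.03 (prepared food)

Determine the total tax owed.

Breakfast burrito €7.07: prepared food → 7.5% → €0.53
Scarf €49.62: clothing and footwear, buyer-exempt → 0% → €0.00
Running shoes €92.62: clothing and footwear, buyer-exempt → 0% → €0.00
Spiral notebook €6.88: all other goods → 5% → €0.34
Deli sandwich €9.03: prepared food → 7.5% → €0.68
Total tax = €0.53 + €0.34 + €0.68 = €1.55

€1.55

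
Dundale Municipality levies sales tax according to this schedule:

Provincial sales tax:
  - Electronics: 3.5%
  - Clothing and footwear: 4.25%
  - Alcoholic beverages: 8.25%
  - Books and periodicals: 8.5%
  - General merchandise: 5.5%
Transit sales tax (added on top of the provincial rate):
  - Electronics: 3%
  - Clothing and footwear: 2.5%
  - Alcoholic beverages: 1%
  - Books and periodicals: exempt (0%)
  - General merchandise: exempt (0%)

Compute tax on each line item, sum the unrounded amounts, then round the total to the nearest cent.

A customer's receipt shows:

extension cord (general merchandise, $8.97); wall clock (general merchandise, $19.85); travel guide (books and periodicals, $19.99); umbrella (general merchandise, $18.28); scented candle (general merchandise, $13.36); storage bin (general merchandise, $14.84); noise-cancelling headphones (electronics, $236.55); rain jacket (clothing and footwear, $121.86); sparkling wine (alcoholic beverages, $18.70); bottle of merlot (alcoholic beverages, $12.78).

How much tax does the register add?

$32.35

Extension cord $8.97: general merchandise → 5.5% + 0% transit = 5.5% → $0.49335
Wall clock $19.85: general merchandise → 5.5% + 0% transit = 5.5% → $1.09175
Travel guide $19.99: books and periodicals → 8.5% + 0% transit = 8.5% → $1.69915
Umbrella $18.28: general merchandise → 5.5% + 0% transit = 5.5% → $1.0054
Scented candle $13.36: general merchandise → 5.5% + 0% transit = 5.5% → $0.7348
Storage bin $14.84: general merchandise → 5.5% + 0% transit = 5.5% → $0.8162
Noise-cancelling headphones $236.55: electronics → 3.5% + 3% transit = 6.5% → $15.37575
Rain jacket $121.86: clothing and footwear → 4.25% + 2.5% transit = 6.75% → $8.22555
Sparkling wine $18.70: alcoholic beverages → 8.25% + 1% transit = 9.25% → $1.72975
Bottle of merlot $12.78: alcoholic beverages → 8.25% + 1% transit = 9.25% → $1.18215
Unrounded tax sum = $32.35385 → $32.35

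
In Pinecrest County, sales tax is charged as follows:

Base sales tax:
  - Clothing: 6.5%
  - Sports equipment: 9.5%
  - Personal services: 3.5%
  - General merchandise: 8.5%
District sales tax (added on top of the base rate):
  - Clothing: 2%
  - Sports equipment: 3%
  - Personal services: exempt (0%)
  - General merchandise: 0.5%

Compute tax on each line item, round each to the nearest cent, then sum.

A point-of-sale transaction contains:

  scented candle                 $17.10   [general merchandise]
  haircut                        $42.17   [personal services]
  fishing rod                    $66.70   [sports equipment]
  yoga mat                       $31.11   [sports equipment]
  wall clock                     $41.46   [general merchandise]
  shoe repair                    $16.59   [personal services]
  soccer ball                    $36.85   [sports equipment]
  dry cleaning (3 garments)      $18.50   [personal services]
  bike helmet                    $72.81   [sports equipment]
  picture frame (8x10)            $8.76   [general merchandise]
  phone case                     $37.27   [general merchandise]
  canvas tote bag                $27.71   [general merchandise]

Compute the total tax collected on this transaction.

Scented candle $17.10: general merchandise → 8.5% + 0.5% district = 9% → $1.54
Haircut $42.17: personal services → 3.5% + 0% district = 3.5% → $1.48
Fishing rod $66.70: sports equipment → 9.5% + 3% district = 12.5% → $8.34
Yoga mat $31.11: sports equipment → 9.5% + 3% district = 12.5% → $3.89
Wall clock $41.46: general merchandise → 8.5% + 0.5% district = 9% → $3.73
Shoe repair $16.59: personal services → 3.5% + 0% district = 3.5% → $0.58
Soccer ball $36.85: sports equipment → 9.5% + 3% district = 12.5% → $4.61
Dry cleaning (3 garments) $18.50: personal services → 3.5% + 0% district = 3.5% → $0.65
Bike helmet $72.81: sports equipment → 9.5% + 3% district = 12.5% → $9.10
Picture frame (8x10) $8.76: general merchandise → 8.5% + 0.5% district = 9% → $0.79
Phone case $37.27: general merchandise → 8.5% + 0.5% district = 9% → $3.35
Canvas tote bag $27.71: general merchandise → 8.5% + 0.5% district = 9% → $2.49
Total tax = $1.54 + $1.48 + $8.34 + $3.89 + $3.73 + $0.58 + $4.61 + $0.65 + $9.10 + $0.79 + $3.35 + $2.49 = $40.55

$40.55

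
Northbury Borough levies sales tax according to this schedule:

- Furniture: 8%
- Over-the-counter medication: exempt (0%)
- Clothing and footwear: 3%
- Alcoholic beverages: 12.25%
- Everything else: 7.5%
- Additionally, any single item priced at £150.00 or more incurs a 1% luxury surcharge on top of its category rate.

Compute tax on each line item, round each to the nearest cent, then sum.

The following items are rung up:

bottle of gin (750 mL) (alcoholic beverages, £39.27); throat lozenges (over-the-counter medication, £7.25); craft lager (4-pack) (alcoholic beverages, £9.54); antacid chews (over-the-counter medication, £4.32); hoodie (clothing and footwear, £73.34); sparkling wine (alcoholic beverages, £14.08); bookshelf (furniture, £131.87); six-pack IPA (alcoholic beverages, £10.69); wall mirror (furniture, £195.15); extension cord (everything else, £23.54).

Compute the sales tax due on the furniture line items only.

£28.11

Bookshelf £131.87: furniture → 8% → £10.55
Wall mirror £195.15: furniture → 8% + 1% surcharge = 9% → £17.56
Tax on furniture = £10.55 + £17.56 = £28.11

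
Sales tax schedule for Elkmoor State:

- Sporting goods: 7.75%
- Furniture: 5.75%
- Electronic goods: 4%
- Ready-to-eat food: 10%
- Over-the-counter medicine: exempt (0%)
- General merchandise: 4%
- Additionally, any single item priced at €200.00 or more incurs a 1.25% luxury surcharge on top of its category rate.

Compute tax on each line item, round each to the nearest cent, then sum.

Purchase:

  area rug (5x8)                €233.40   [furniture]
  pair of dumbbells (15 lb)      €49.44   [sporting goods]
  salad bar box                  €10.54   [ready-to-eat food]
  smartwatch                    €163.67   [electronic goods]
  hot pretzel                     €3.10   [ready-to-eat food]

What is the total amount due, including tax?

Area rug (5x8) €233.40: furniture → 5.75% + 1.25% surcharge = 7% → €16.34
Pair of dumbbells (15 lb) €49.44: sporting goods → 7.75% → €3.83
Salad bar box €10.54: ready-to-eat food → 10% → €1.05
Smartwatch €163.67: electronic goods → 4% → €6.55
Hot pretzel €3.10: ready-to-eat food → 10% → €0.31
Subtotal = €460.15; tax = €28.08; total due = €488.23

€488.23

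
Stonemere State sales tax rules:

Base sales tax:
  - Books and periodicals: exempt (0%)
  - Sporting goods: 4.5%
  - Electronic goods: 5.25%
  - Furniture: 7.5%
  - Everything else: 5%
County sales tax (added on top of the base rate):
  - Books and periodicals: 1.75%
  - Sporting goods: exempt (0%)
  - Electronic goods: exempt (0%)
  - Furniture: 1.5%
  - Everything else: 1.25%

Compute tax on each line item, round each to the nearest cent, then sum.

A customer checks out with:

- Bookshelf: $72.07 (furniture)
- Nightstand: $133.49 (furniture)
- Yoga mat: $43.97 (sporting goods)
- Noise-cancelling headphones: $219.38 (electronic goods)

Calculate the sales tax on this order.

$32.00

Bookshelf $72.07: furniture → 7.5% + 1.5% county = 9% → $6.49
Nightstand $133.49: furniture → 7.5% + 1.5% county = 9% → $12.01
Yoga mat $43.97: sporting goods → 4.5% + 0% county = 4.5% → $1.98
Noise-cancelling headphones $219.38: electronic goods → 5.25% + 0% county = 5.25% → $11.52
Total tax = $6.49 + $12.01 + $1.98 + $11.52 = $32.00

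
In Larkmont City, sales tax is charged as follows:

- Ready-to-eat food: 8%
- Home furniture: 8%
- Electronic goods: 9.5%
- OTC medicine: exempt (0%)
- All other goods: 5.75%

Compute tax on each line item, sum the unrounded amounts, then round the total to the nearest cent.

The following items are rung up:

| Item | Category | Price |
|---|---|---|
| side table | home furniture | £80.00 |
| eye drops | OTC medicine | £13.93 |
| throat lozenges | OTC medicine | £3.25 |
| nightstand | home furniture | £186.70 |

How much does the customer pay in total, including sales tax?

Side table £80.00: home furniture → 8% → £6.40
Eye drops £13.93: OTC medicine → 0% → £0.00
Throat lozenges £3.25: OTC medicine → 0% → £0.00
Nightstand £186.70: home furniture → 8% → £14.936
Subtotal = £283.88; unrounded tax = £21.336 → £21.34; total due = £305.22

£305.22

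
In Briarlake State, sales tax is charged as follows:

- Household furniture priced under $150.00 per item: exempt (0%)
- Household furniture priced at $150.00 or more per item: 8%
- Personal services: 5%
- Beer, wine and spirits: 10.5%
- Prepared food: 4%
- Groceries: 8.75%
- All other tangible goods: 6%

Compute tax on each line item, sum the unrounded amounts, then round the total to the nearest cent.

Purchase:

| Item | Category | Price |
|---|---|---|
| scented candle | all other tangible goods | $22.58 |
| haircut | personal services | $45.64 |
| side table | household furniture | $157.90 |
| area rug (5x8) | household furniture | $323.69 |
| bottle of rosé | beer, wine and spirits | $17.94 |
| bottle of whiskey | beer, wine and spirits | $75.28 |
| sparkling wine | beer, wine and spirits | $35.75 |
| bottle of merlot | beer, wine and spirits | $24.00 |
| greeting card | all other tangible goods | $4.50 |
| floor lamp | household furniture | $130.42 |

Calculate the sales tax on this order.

Scented candle $22.58: all other tangible goods → 6% → $1.3548
Haircut $45.64: personal services → 5% → $2.282
Side table $157.90: household furniture, $150.00 or more → 8% → $12.632
Area rug (5x8) $323.69: household furniture, $150.00 or more → 8% → $25.8952
Bottle of rosé $17.94: beer, wine and spirits → 10.5% → $1.8837
Bottle of whiskey $75.28: beer, wine and spirits → 10.5% → $7.9044
Sparkling wine $35.75: beer, wine and spirits → 10.5% → $3.75375
Bottle of merlot $24.00: beer, wine and spirits → 10.5% → $2.52
Greeting card $4.50: all other tangible goods → 6% → $0.27
Floor lamp $130.42: household furniture, under $150.00 → 0% → $0.00
Unrounded tax sum = $58.49585 → $58.50

$58.50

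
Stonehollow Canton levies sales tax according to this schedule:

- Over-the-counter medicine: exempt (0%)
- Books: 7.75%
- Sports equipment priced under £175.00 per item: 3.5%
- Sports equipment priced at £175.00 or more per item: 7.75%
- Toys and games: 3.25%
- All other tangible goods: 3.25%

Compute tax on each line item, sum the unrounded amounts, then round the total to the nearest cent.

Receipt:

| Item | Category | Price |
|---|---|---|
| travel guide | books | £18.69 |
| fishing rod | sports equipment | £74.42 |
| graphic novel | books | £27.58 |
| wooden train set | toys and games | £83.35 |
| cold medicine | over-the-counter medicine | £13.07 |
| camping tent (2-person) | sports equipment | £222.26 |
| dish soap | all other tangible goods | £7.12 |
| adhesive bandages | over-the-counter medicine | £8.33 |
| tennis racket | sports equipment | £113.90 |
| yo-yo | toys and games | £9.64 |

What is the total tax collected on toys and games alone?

£3.02

Wooden train set £83.35: toys and games → 3.25% → £2.708875
Yo-yo £9.64: toys and games → 3.25% → £0.3133
Tax on toys and games: unrounded sum = £3.022175 → £3.02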